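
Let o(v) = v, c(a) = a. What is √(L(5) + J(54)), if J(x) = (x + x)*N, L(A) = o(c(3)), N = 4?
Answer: √435 ≈ 20.857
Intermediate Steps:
L(A) = 3
J(x) = 8*x (J(x) = (x + x)*4 = (2*x)*4 = 8*x)
√(L(5) + J(54)) = √(3 + 8*54) = √(3 + 432) = √435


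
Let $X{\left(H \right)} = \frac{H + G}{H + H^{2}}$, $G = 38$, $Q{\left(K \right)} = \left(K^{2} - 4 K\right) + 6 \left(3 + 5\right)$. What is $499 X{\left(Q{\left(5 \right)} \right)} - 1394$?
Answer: $- \frac{3944219}{2862} \approx -1378.1$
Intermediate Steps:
$Q{\left(K \right)} = 48 + K^{2} - 4 K$ ($Q{\left(K \right)} = \left(K^{2} - 4 K\right) + 6 \cdot 8 = \left(K^{2} - 4 K\right) + 48 = 48 + K^{2} - 4 K$)
$X{\left(H \right)} = \frac{38 + H}{H + H^{2}}$ ($X{\left(H \right)} = \frac{H + 38}{H + H^{2}} = \frac{38 + H}{H + H^{2}}$)
$499 X{\left(Q{\left(5 \right)} \right)} - 1394 = 499 \frac{38 + \left(48 + 5^{2} - 20\right)}{\left(48 + 5^{2} - 20\right) \left(1 + \left(48 + 5^{2} - 20\right)\right)} - 1394 = 499 \frac{38 + \left(48 + 25 - 20\right)}{\left(48 + 25 - 20\right) \left(1 + \left(48 + 25 - 20\right)\right)} - 1394 = 499 \frac{38 + 53}{53 \left(1 + 53\right)} - 1394 = 499 \cdot \frac{1}{53} \cdot \frac{1}{54} \cdot 91 - 1394 = 499 \cdot \frac{91}{2862} - 1394 = \frac{45409}{2862} - 1394 = - \frac{3944219}{2862}$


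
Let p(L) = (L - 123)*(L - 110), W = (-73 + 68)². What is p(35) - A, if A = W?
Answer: 6575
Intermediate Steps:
W = 25 (W = (-5)² = 25)
p(L) = (-123 + L)*(-110 + L)
A = 25
p(35) - A = (13530 + 35² - 233*35) - 1*25 = (13530 + 1225 - 8155) - 25 = 6600 - 25 = 6575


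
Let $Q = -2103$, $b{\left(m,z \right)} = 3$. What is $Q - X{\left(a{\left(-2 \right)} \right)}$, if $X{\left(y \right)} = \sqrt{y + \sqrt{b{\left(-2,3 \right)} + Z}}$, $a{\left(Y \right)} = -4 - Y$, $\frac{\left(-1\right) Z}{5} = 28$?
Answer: $-2103 - \sqrt{-2 + i \sqrt{137}} \approx -2105.2 - 2.6339 i$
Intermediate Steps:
$Z = -140$ ($Z = \left(-5\right) 28 = -140$)
$X{\left(y \right)} = \sqrt{y + i \sqrt{137}}$ ($X{\left(y \right)} = \sqrt{y + \sqrt{3 - 140}} = \sqrt{y + \sqrt{-137}} = \sqrt{y + i \sqrt{137}}$)
$Q - X{\left(a{\left(-2 \right)} \right)} = -2103 - \sqrt{\left(-4 - -2\right) + i \sqrt{137}} = -2103 - \sqrt{\left(-4 + 2\right) + i \sqrt{137}} = -2103 - \sqrt{-2 + i \sqrt{137}}$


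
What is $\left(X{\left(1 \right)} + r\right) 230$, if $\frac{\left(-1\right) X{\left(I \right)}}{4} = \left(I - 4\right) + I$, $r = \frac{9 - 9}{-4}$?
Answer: $1840$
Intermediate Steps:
$r = 0$ ($r = 0 \left(- \frac{1}{4}\right) = 0$)
$X{\left(I \right)} = 16 - 8 I$ ($X{\left(I \right)} = - 4 \left(\left(I - 4\right) + I\right) = - 4 \left(\left(-4 + I\right) + I\right) = - 4 \left(-4 + 2 I\right) = 16 - 8 I$)
$\left(X{\left(1 \right)} + r\right) 230 = \left(\left(16 - 8\right) + 0\right) 230 = \left(8 + 0\right) 230 = 8 \cdot 230 = 1840$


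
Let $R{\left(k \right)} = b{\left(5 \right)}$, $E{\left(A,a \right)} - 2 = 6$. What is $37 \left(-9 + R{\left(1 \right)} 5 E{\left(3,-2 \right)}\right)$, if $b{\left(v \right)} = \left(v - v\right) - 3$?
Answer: $-4773$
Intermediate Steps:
$E{\left(A,a \right)} = 8$ ($E{\left(A,a \right)} = 2 + 6 = 8$)
$b{\left(v \right)} = -3$ ($b{\left(v \right)} = 0 - 3 = -3$)
$R{\left(k \right)} = -3$
$37 \left(-9 + R{\left(1 \right)} 5 E{\left(3,-2 \right)}\right) = 37 \left(-9 + \left(-3\right) 5 \cdot 8\right) = 37 \left(-9 - 120\right) = 37 \left(-129\right) = -4773$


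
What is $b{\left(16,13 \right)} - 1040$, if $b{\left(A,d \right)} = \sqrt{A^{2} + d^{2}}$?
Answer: $-1040 + 5 \sqrt{17} \approx -1019.4$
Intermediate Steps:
$b{\left(16,13 \right)} - 1040 = \sqrt{16^{2} + 13^{2}} - 1040 = \sqrt{256 + 169} - 1040 = \sqrt{425} - 1040 = 5 \sqrt{17} - 1040 = -1040 + 5 \sqrt{17}$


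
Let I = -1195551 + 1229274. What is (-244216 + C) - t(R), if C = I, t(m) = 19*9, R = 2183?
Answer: -210664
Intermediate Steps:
I = 33723
t(m) = 171
C = 33723
(-244216 + C) - t(R) = (-244216 + 33723) - 1*171 = -210493 - 171 = -210664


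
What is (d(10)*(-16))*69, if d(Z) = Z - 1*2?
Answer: -8832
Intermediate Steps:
d(Z) = -2 + Z (d(Z) = Z - 2 = -2 + Z)
(d(10)*(-16))*69 = ((-2 + 10)*(-16))*69 = (8*(-16))*69 = -128*69 = -8832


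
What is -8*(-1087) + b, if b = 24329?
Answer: 33025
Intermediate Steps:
-8*(-1087) + b = -8*(-1087) + 24329 = 8696 + 24329 = 33025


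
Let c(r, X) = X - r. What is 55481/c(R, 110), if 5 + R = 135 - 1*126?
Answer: 55481/106 ≈ 523.41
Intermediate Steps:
R = 4 (R = -5 + (135 - 1*126) = -5 + (135 - 126) = -5 + 9 = 4)
55481/c(R, 110) = 55481/(110 - 1*4) = 55481/(110 - 4) = 55481/106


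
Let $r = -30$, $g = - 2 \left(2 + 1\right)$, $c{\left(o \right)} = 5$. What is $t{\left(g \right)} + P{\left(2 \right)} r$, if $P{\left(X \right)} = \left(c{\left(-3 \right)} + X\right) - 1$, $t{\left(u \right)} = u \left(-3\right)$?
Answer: $-162$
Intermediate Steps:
$g = -6$ ($g = \left(-2\right) 3 = -6$)
$t{\left(u \right)} = - 3 u$
$P{\left(X \right)} = 4 + X$ ($P{\left(X \right)} = \left(5 + X\right) - 1 = 4 + X$)
$t{\left(g \right)} + P{\left(2 \right)} r = \left(-3\right) \left(-6\right) + \left(4 + 2\right) \left(-30\right) = 18 + 6 \left(-30\right) = 18 - 180 = -162$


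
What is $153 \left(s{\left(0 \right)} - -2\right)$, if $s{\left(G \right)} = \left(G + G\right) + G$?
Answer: $306$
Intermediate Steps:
$s{\left(G \right)} = 3 G$ ($s{\left(G \right)} = 2 G + G = 3 G$)
$153 \left(s{\left(0 \right)} - -2\right) = 153 \left(3 \cdot 0 - -2\right) = 153 \left(0 + 2\right) = 153 \cdot 2 = 306$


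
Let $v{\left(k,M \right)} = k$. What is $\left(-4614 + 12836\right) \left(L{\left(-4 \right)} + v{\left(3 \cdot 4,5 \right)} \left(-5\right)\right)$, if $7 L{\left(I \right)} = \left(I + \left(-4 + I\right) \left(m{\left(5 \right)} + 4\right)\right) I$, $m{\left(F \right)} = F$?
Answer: $- \frac{953752}{7} \approx -1.3625 \cdot 10^{5}$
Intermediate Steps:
$L{\left(I \right)} = \frac{I \left(-36 + 10 I\right)}{7}$ ($L{\left(I \right)} = \frac{\left(I + \left(-4 + I\right) \left(5 + 4\right)\right) I}{7} = \frac{\left(I + \left(-4 + I\right) 9\right) I}{7} = \frac{\left(I + \left(-36 + 9 I\right)\right) I}{7} = \frac{\left(-36 + 10 I\right) I}{7} = \frac{I \left(-36 + 10 I\right)}{7}$)
$\left(-4614 + 12836\right) \left(L{\left(-4 \right)} + v{\left(3 \cdot 4,5 \right)} \left(-5\right)\right) = \left(-4614 + 12836\right) \left(\frac{2}{7} \left(-4\right) \left(-18 + 5 \left(-4\right)\right) + 3 \cdot 4 \left(-5\right)\right) = 8222 \left(\frac{2}{7} \left(-4\right) \left(-18 - 20\right) + 12 \left(-5\right)\right) = 8222 \left(\frac{2}{7} \left(-4\right) \left(-38\right) - 60\right) = 8222 \left(\frac{304}{7} - 60\right) = 8222 \left(- \frac{116}{7}\right) = - \frac{953752}{7}$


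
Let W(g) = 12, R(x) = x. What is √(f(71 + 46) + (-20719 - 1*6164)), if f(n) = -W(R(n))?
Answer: I*√26895 ≈ 164.0*I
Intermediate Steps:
f(n) = -12 (f(n) = -1*12 = -12)
√(f(71 + 46) + (-20719 - 1*6164)) = √(-12 + (-20719 - 1*6164)) = √(-12 + (-20719 - 6164)) = √(-12 - 26883) = √(-26895) = I*√26895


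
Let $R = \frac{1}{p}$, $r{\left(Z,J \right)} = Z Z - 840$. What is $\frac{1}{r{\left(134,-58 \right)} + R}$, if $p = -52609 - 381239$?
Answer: $\frac{433848}{7425742367} \approx 5.8425 \cdot 10^{-5}$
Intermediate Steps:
$p = -433848$
$r{\left(Z,J \right)} = -840 + Z^{2}$ ($r{\left(Z,J \right)} = Z^{2} - 840 = -840 + Z^{2}$)
$R = - \frac{1}{433848}$ ($R = \frac{1}{-433848} = - \frac{1}{433848} \approx -2.305 \cdot 10^{-6}$)
$\frac{1}{r{\left(134,-58 \right)} + R} = \frac{1}{\left(-840 + 134^{2}\right) - \frac{1}{433848}} = \frac{1}{\left(-840 + 17956\right) - \frac{1}{433848}} = \frac{1}{17116 - \frac{1}{433848}} = \frac{1}{\frac{7425742367}{433848}} = \frac{433848}{7425742367}$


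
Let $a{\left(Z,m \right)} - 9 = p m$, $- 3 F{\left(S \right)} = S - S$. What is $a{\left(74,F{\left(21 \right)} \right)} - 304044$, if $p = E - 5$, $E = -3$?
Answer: $-304035$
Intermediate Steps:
$F{\left(S \right)} = 0$ ($F{\left(S \right)} = - \frac{S - S}{3} = \left(- \frac{1}{3}\right) 0 = 0$)
$p = -8$ ($p = -3 - 5 = -8$)
$a{\left(Z,m \right)} = 9 - 8 m$
$a{\left(74,F{\left(21 \right)} \right)} - 304044 = \left(9 - 0\right) - 304044 = \left(9 + 0\right) - 304044 = 9 - 304044 = -304035$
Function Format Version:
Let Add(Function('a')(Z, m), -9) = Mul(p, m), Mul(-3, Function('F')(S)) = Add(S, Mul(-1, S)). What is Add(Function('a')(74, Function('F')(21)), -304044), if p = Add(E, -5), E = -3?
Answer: -304035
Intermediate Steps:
Function('F')(S) = 0 (Function('F')(S) = Mul(Rational(-1, 3), Add(S, Mul(-1, S))) = Mul(Rational(-1, 3), 0) = 0)
p = -8 (p = Add(-3, -5) = -8)
Function('a')(Z, m) = Add(9, Mul(-8, m))
Add(Function('a')(74, Function('F')(21)), -304044) = Add(Add(9, Mul(-8, 0)), -304044) = Add(Add(9, 0), -304044) = Add(9, -304044) = -304035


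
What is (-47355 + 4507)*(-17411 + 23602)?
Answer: -265271968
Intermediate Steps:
(-47355 + 4507)*(-17411 + 23602) = -42848*6191 = -265271968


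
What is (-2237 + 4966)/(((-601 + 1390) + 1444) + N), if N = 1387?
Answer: 2729/3620 ≈ 0.75387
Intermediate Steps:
(-2237 + 4966)/(((-601 + 1390) + 1444) + N) = (-2237 + 4966)/(((-601 + 1390) + 1444) + 1387) = 2729/((789 + 1444) + 1387) = 2729/(2233 + 1387) = 2729/3620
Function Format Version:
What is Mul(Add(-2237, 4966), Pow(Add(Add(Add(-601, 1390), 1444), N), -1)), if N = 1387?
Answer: Rational(2729, 3620) ≈ 0.75387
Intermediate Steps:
Mul(Add(-2237, 4966), Pow(Add(Add(Add(-601, 1390), 1444), N), -1)) = Mul(Add(-2237, 4966), Pow(Add(Add(Add(-601, 1390), 1444), 1387), -1)) = Mul(2729, Pow(Add(Add(789, 1444), 1387), -1)) = Mul(2729, Pow(Add(2233, 1387), -1)) = Mul(2729, Pow(3620, -1)) = Mul(2729, Rational(1, 3620)) = Rational(2729, 3620)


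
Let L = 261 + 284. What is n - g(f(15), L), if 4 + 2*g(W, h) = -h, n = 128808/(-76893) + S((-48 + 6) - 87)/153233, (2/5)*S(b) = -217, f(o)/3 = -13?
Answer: 34564830868/126694033 ≈ 272.82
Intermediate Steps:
f(o) = -39 (f(o) = 3*(-13) = -39)
S(b) = -1085/2 (S(b) = (5/2)*(-217) = -1085/2)
L = 545
n = -425362381/253388066 (n = 128808/(-76893) - 1085/2/153233 = 128808*(-1/76893) - 1085/2*1/153233 = -42936/25631 - 35/9886 = -425362381/253388066 ≈ -1.6787)
g(W, h) = -2 - h/2 (g(W, h) = -2 + (-h)/2 = -2 - h/2)
n - g(f(15), L) = -425362381/253388066 - (-2 - ½*545) = -425362381/253388066 - (-2 - 545/2) = -425362381/253388066 - 1*(-549/2) = -425362381/253388066 + 549/2 = 34564830868/126694033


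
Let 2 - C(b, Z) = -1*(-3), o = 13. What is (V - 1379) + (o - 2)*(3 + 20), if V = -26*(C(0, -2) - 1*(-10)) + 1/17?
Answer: -23119/17 ≈ -1359.9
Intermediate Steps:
C(b, Z) = -1 (C(b, Z) = 2 - (-1)*(-3) = 2 - 1*3 = 2 - 3 = -1)
V = -3977/17 (V = -26*(-1 - 1*(-10)) + 1/17 = -26*(-1 + 10) + 1/17 = -26*9 + 1/17 = -234 + 1/17 = -3977/17 ≈ -233.94)
(V - 1379) + (o - 2)*(3 + 20) = (-3977/17 - 1379) + (13 - 2)*(3 + 20) = -27420/17 + 11*23 = -27420/17 + 253 = -23119/17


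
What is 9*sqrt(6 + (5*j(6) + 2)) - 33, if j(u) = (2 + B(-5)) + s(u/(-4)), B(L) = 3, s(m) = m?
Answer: -33 + 9*sqrt(102)/2 ≈ 12.448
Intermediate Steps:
j(u) = 5 - u/4 (j(u) = (2 + 3) + u/(-4) = 5 + u*(-1/4) = 5 - u/4)
9*sqrt(6 + (5*j(6) + 2)) - 33 = 9*sqrt(6 + (5*(5 - 1/4*6) + 2)) - 33 = 9*sqrt(6 + (5*(5 - 3/2) + 2)) - 33 = 9*sqrt(6 + (5*(7/2) + 2)) - 33 = 9*sqrt(6 + (35/2 + 2)) - 33 = 9*sqrt(6 + 39/2) - 33 = 9*sqrt(51/2) - 33 = 9*(sqrt(102)/2) - 33 = 9*sqrt(102)/2 - 33 = -33 + 9*sqrt(102)/2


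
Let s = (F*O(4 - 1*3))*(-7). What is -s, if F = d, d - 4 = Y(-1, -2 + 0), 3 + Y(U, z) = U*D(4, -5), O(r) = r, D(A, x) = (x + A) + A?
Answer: -14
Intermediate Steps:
D(A, x) = x + 2*A (D(A, x) = (A + x) + A = x + 2*A)
Y(U, z) = -3 + 3*U (Y(U, z) = -3 + U*(-5 + 2*4) = -3 + U*(-5 + 8) = -3 + U*3 = -3 + 3*U)
d = -2 (d = 4 + (-3 + 3*(-1)) = 4 + (-3 - 3) = 4 - 6 = -2)
F = -2
s = 14 (s = -2*(4 - 1*3)*(-7) = -2*(4 - 3)*(-7) = -2*1*(-7) = -2*(-7) = 14)
-s = -1*14 = -14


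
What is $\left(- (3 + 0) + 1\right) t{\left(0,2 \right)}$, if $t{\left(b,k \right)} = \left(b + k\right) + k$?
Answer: $-8$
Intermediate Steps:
$t{\left(b,k \right)} = b + 2 k$
$\left(- (3 + 0) + 1\right) t{\left(0,2 \right)} = \left(- (3 + 0) + 1\right) \left(0 + 2 \cdot 2\right) = \left(\left(-1\right) 3 + 1\right) \left(0 + 4\right) = \left(-3 + 1\right) 4 = \left(-2\right) 4 = -8$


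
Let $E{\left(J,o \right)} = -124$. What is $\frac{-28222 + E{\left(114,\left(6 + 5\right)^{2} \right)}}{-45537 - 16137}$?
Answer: $\frac{14173}{30837} \approx 0.45961$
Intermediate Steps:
$\frac{-28222 + E{\left(114,\left(6 + 5\right)^{2} \right)}}{-45537 - 16137} = \frac{-28222 - 124}{-45537 - 16137} = - \frac{28346}{-61674} = \left(-28346\right) \left(- \frac{1}{61674}\right) = \frac{14173}{30837}$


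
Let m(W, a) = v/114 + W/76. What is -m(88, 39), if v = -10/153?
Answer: -10093/8721 ≈ -1.1573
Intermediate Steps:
v = -10/153 (v = -10*1/153 = -10/153 ≈ -0.065359)
m(W, a) = -5/8721 + W/76 (m(W, a) = -10/153/114 + W/76 = -10/153*1/114 + W*(1/76) = -5/8721 + W/76)
-m(88, 39) = -(-5/8721 + (1/76)*88) = -(-5/8721 + 22/19) = -1*10093/8721 = -10093/8721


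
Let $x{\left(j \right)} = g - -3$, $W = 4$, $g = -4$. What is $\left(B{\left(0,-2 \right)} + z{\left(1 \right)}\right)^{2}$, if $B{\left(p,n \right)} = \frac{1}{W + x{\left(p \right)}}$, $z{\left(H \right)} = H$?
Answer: $\frac{16}{9} \approx 1.7778$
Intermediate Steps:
$x{\left(j \right)} = -1$ ($x{\left(j \right)} = -4 - -3 = -4 + 3 = -1$)
$B{\left(p,n \right)} = \frac{1}{3}$ ($B{\left(p,n \right)} = \frac{1}{4 - 1} = \frac{1}{3}$)
$\left(B{\left(0,-2 \right)} + z{\left(1 \right)}\right)^{2} = \left(\frac{1}{3} + 1\right)^{2} = \left(\frac{4}{3}\right)^{2} = \frac{16}{9}$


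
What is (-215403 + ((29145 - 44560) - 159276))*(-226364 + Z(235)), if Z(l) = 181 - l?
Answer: 88324303292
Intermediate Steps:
(-215403 + ((29145 - 44560) - 159276))*(-226364 + Z(235)) = (-215403 + ((29145 - 44560) - 159276))*(-226364 + (181 - 1*235)) = (-215403 + (-15415 - 159276))*(-226364 + (181 - 235)) = (-215403 - 174691)*(-226364 - 54) = -390094*(-226418) = 88324303292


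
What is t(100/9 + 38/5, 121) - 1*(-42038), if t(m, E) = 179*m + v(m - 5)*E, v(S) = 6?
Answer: 2075098/45 ≈ 46113.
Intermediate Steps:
t(m, E) = 6*E + 179*m (t(m, E) = 179*m + 6*E = 6*E + 179*m)
t(100/9 + 38/5, 121) - 1*(-42038) = (6*121 + 179*(100/9 + 38/5)) - 1*(-42038) = (726 + 179*(100*(⅑) + 38*(⅕))) + 42038 = (726 + 179*(100/9 + 38/5)) + 42038 = (726 + 179*(842/45)) + 42038 = (726 + 150718/45) + 42038 = 183388/45 + 42038 = 2075098/45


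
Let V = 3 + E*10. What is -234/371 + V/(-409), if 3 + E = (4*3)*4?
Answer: -263769/151739 ≈ -1.7383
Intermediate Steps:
E = 45 (E = -3 + (4*3)*4 = -3 + 12*4 = -3 + 48 = 45)
V = 453 (V = 3 + 45*10 = 3 + 450 = 453)
-234/371 + V/(-409) = -234/371 + 453/(-409) = -234*1/371 + 453*(-1/409) = -234/371 - 453/409 = -263769/151739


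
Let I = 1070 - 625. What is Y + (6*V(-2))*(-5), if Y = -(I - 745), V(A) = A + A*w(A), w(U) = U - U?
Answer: 360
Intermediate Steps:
w(U) = 0
V(A) = A (V(A) = A + A*0 = A + 0 = A)
I = 445
Y = 300 (Y = -(445 - 745) = -1*(-300) = 300)
Y + (6*V(-2))*(-5) = 300 + (6*(-2))*(-5) = 300 - 12*(-5) = 300 + 60 = 360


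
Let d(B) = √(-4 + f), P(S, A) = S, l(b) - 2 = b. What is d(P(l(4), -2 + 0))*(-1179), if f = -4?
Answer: -2358*I*√2 ≈ -3334.7*I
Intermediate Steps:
l(b) = 2 + b
d(B) = 2*I*√2 (d(B) = √(-4 - 4) = √(-8) = 2*I*√2)
d(P(l(4), -2 + 0))*(-1179) = (2*I*√2)*(-1179) = -2358*I*√2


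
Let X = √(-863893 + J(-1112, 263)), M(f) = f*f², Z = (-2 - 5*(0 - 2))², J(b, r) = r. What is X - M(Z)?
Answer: -262144 + I*√863630 ≈ -2.6214e+5 + 929.32*I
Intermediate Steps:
Z = 64 (Z = (-2 - 5*(-2))² = (-2 + 10)² = 8² = 64)
M(f) = f³
X = I*√863630 (X = √(-863893 + 263) = √(-863630) = I*√863630 ≈ 929.32*I)
X - M(Z) = I*√863630 - 1*64³ = I*√863630 - 1*262144 = I*√863630 - 262144 = -262144 + I*√863630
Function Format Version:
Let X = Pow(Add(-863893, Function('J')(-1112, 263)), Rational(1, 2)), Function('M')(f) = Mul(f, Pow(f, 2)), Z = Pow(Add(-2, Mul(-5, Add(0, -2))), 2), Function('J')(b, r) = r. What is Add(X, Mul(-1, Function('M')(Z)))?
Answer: Add(-262144, Mul(I, Pow(863630, Rational(1, 2)))) ≈ Add(-2.6214e+5, Mul(929.32, I))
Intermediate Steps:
Z = 64 (Z = Pow(Add(-2, Mul(-5, -2)), 2) = Pow(Add(-2, 10), 2) = Pow(8, 2) = 64)
Function('M')(f) = Pow(f, 3)
X = Mul(I, Pow(863630, Rational(1, 2))) (X = Pow(Add(-863893, 263), Rational(1, 2)) = Pow(-863630, Rational(1, 2)) = Mul(I, Pow(863630, Rational(1, 2))) ≈ Mul(929.32, I))
Add(X, Mul(-1, Function('M')(Z))) = Add(Mul(I, Pow(863630, Rational(1, 2))), Mul(-1, Pow(64, 3))) = Add(Mul(I, Pow(863630, Rational(1, 2))), Mul(-1, 262144)) = Add(Mul(I, Pow(863630, Rational(1, 2))), -262144) = Add(-262144, Mul(I, Pow(863630, Rational(1, 2))))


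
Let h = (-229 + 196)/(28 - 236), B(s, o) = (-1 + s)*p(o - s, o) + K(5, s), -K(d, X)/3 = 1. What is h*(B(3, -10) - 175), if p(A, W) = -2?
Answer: -231/8 ≈ -28.875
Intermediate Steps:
K(d, X) = -3 (K(d, X) = -3*1 = -3)
B(s, o) = -1 - 2*s (B(s, o) = (-1 + s)*(-2) - 3 = (2 - 2*s) - 3 = -1 - 2*s)
h = 33/208 (h = -33/(-208) = -33*(-1/208) = 33/208 ≈ 0.15865)
h*(B(3, -10) - 175) = 33*((-1 - 2*3) - 175)/208 = 33*((-1 - 6) - 175)/208 = 33*(-7 - 175)/208 = (33/208)*(-182) = -231/8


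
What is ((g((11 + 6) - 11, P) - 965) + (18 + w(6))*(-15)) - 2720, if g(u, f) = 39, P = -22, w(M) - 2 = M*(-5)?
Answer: -3496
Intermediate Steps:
w(M) = 2 - 5*M (w(M) = 2 + M*(-5) = 2 - 5*M)
((g((11 + 6) - 11, P) - 965) + (18 + w(6))*(-15)) - 2720 = ((39 - 965) + (18 + (2 - 5*6))*(-15)) - 2720 = (-926 + (18 + (2 - 30))*(-15)) - 2720 = (-926 + (18 - 28)*(-15)) - 2720 = (-926 - 10*(-15)) - 2720 = (-926 + 150) - 2720 = -776 - 2720 = -3496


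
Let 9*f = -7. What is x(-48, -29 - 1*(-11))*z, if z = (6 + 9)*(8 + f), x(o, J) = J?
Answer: -1950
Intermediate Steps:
f = -7/9 (f = (⅑)*(-7) = -7/9 ≈ -0.77778)
z = 325/3 (z = (6 + 9)*(8 - 7/9) = 15*(65/9) = 325/3 ≈ 108.33)
x(-48, -29 - 1*(-11))*z = (-29 - 1*(-11))*(325/3) = (-29 + 11)*(325/3) = -18*325/3 = -1950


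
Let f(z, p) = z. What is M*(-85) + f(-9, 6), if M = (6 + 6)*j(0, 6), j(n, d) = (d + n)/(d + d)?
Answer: -519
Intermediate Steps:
j(n, d) = (d + n)/(2*d) (j(n, d) = (d + n)/((2*d)) = (d + n)*(1/(2*d)) = (d + n)/(2*d))
M = 6 (M = (6 + 6)*((½)*(6 + 0)/6) = 12*((½)*(⅙)*6) = 12*(½) = 6)
M*(-85) + f(-9, 6) = 6*(-85) - 9 = -510 - 9 = -519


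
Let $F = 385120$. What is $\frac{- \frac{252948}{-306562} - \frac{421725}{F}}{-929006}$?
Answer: $\frac{3186952569}{10968138164070464} \approx 2.9056 \cdot 10^{-7}$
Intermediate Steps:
$\frac{- \frac{252948}{-306562} - \frac{421725}{F}}{-929006} = \frac{- \frac{252948}{-306562} - \frac{421725}{385120}}{-929006} = \left(\left(-252948\right) \left(- \frac{1}{306562}\right) - \frac{84345}{77024}\right) \left(- \frac{1}{929006}\right) = \left(\frac{126474}{153281} - \frac{84345}{77024}\right) \left(- \frac{1}{929006}\right) = \left(- \frac{3186952569}{11806315744}\right) \left(- \frac{1}{929006}\right) = \frac{3186952569}{10968138164070464}$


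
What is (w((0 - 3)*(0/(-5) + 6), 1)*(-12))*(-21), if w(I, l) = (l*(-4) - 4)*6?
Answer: -12096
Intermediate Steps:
w(I, l) = -24 - 24*l (w(I, l) = (-4*l - 4)*6 = (-4 - 4*l)*6 = -24 - 24*l)
(w((0 - 3)*(0/(-5) + 6), 1)*(-12))*(-21) = ((-24 - 24*1)*(-12))*(-21) = ((-24 - 24)*(-12))*(-21) = -48*(-12)*(-21) = 576*(-21) = -12096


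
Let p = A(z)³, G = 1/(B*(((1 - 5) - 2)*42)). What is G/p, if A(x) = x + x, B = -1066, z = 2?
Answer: 1/17192448 ≈ 5.8165e-8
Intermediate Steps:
G = 1/268632 (G = 1/(-1066*((1 - 5) - 2)*42) = 1/(-1066*(-4 - 2)*42) = 1/(-(-6396)*42) = 1/(-1066*(-252)) = 1/268632 ≈ 3.7226e-6)
A(x) = 2*x
p = 64 (p = (2*2)³ = 4³ = 64)
G/p = (1/268632)/64 = (1/268632)*(1/64) = 1/17192448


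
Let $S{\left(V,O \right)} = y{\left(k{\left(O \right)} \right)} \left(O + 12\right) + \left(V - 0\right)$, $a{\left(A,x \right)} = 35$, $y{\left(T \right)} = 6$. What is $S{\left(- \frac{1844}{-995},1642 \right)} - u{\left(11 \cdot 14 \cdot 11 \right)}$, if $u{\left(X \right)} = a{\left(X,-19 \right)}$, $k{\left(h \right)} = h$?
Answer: $\frac{9841399}{995} \approx 9890.9$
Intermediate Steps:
$u{\left(X \right)} = 35$
$S{\left(V,O \right)} = 72 + V + 6 O$ ($S{\left(V,O \right)} = 6 \left(O + 12\right) + \left(V - 0\right) = 6 \left(12 + O\right) + \left(V + 0\right) = \left(72 + 6 O\right) + V = 72 + V + 6 O$)
$S{\left(- \frac{1844}{-995},1642 \right)} - u{\left(11 \cdot 14 \cdot 11 \right)} = \left(72 - \frac{1844}{-995} + 6 \cdot 1642\right) - 35 = \left(72 - - \frac{1844}{995} + 9852\right) - 35 = \left(72 + \frac{1844}{995} + 9852\right) - 35 = \frac{9876224}{995} - 35 = \frac{9841399}{995}$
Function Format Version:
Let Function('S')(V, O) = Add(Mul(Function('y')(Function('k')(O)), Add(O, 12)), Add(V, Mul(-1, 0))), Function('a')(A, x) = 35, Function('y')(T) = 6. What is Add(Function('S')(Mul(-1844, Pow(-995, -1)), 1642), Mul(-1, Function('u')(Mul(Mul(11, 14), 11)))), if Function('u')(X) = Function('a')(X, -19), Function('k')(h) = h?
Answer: Rational(9841399, 995) ≈ 9890.9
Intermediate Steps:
Function('u')(X) = 35
Function('S')(V, O) = Add(72, V, Mul(6, O)) (Function('S')(V, O) = Add(Mul(6, Add(O, 12)), Add(V, Mul(-1, 0))) = Add(Mul(6, Add(12, O)), Add(V, 0)) = Add(Add(72, Mul(6, O)), V) = Add(72, V, Mul(6, O)))
Add(Function('S')(Mul(-1844, Pow(-995, -1)), 1642), Mul(-1, Function('u')(Mul(Mul(11, 14), 11)))) = Add(Add(72, Mul(-1844, Pow(-995, -1)), Mul(6, 1642)), Mul(-1, 35)) = Add(Add(72, Mul(-1844, Rational(-1, 995)), 9852), -35) = Add(Add(72, Rational(1844, 995), 9852), -35) = Add(Rational(9876224, 995), -35) = Rational(9841399, 995)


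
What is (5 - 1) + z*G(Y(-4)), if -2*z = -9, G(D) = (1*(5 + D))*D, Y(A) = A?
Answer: -14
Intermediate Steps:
G(D) = D*(5 + D) (G(D) = (5 + D)*D = D*(5 + D))
z = 9/2 (z = -1/2*(-9) = 9/2 ≈ 4.5000)
(5 - 1) + z*G(Y(-4)) = (5 - 1) + 9*(-4*(5 - 4))/2 = 4 + 9*(-4*1)/2 = 4 + (9/2)*(-4) = 4 - 18 = -14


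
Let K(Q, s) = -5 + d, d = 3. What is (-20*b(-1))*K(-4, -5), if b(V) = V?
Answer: -40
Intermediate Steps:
K(Q, s) = -2 (K(Q, s) = -5 + 3 = -2)
(-20*b(-1))*K(-4, -5) = -20*(-1)*(-2) = 20*(-2) = -40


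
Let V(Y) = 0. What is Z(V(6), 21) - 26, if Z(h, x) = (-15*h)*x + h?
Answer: -26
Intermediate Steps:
Z(h, x) = h - 15*h*x (Z(h, x) = -15*h*x + h = h - 15*h*x)
Z(V(6), 21) - 26 = 0*(1 - 15*21) - 26 = 0*(1 - 315) - 26 = 0*(-314) - 26 = 0 - 26 = -26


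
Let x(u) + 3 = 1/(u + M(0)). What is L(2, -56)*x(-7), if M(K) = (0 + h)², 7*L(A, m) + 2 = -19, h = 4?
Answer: 26/3 ≈ 8.6667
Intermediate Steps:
L(A, m) = -3 (L(A, m) = -2/7 + (⅐)*(-19) = -2/7 - 19/7 = -3)
M(K) = 16 (M(K) = (0 + 4)² = 4² = 16)
x(u) = -3 + 1/(16 + u) (x(u) = -3 + 1/(u + 16) = -3 + 1/(16 + u))
L(2, -56)*x(-7) = -3*(-47 - 3*(-7))/(16 - 7) = -3*(-47 + 21)/9 = -(-26)/3 = -3*(-26/9) = 26/3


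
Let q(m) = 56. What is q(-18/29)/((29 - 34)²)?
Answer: 56/25 ≈ 2.2400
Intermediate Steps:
q(-18/29)/((29 - 34)²) = 56/((29 - 34)²) = 56/((-5)²) = 56/25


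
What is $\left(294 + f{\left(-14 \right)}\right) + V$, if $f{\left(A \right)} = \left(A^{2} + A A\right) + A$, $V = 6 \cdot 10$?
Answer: $732$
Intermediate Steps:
$V = 60$
$f{\left(A \right)} = A + 2 A^{2}$ ($f{\left(A \right)} = \left(A^{2} + A^{2}\right) + A = 2 A^{2} + A = A + 2 A^{2}$)
$\left(294 + f{\left(-14 \right)}\right) + V = \left(294 - 14 \left(1 + 2 \left(-14\right)\right)\right) + 60 = \left(294 - 14 \left(1 - 28\right)\right) + 60 = \left(294 - -378\right) + 60 = \left(294 + 378\right) + 60 = 672 + 60 = 732$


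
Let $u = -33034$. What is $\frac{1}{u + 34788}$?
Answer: $\frac{1}{1754} \approx 0.00057013$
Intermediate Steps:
$\frac{1}{u + 34788} = \frac{1}{-33034 + 34788} = \frac{1}{1754}$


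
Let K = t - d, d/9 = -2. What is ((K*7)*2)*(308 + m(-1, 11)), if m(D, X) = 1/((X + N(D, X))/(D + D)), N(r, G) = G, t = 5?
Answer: 1090614/11 ≈ 99147.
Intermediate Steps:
d = -18 (d = 9*(-2) = -18)
K = 23 (K = 5 - 1*(-18) = 5 + 18 = 23)
m(D, X) = D/X (m(D, X) = 1/((X + X)/(D + D)) = 1/((2*X)/((2*D))) = 1/((2*X)*(1/(2*D))) = 1/(X/D) = D/X)
((K*7)*2)*(308 + m(-1, 11)) = ((23*7)*2)*(308 - 1/11) = (161*2)*(308 - 1*1/11) = 322*(308 - 1/11) = 322*(3387/11) = 1090614/11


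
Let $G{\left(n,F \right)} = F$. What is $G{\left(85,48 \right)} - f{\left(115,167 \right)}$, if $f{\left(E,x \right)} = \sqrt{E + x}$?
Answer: $48 - \sqrt{282} \approx 31.207$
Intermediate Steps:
$G{\left(85,48 \right)} - f{\left(115,167 \right)} = 48 - \sqrt{115 + 167} = 48 - \sqrt{282}$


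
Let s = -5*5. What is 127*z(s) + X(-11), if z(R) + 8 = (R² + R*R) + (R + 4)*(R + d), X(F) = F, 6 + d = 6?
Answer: 224398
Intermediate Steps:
d = 0 (d = -6 + 6 = 0)
s = -25
z(R) = -8 + 2*R² + R*(4 + R) (z(R) = -8 + ((R² + R*R) + (R + 4)*(R + 0)) = -8 + ((R² + R²) + (4 + R)*R) = -8 + (2*R² + R*(4 + R)) = -8 + 2*R² + R*(4 + R))
127*z(s) + X(-11) = 127*(-8 + 3*(-25)² + 4*(-25)) - 11 = 127*(-8 + 3*625 - 100) - 11 = 127*(-8 + 1875 - 100) - 11 = 127*1767 - 11 = 224409 - 11 = 224398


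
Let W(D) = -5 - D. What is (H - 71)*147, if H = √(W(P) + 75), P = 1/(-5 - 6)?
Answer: -10437 + 147*√8481/11 ≈ -9206.3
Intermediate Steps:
P = -1/11 (P = 1/(-11) = -1/11 ≈ -0.090909)
H = √8481/11 (H = √((-5 - 1*(-1/11)) + 75) = √((-5 + 1/11) + 75) = √(-54/11 + 75) = √(771/11) = √8481/11 ≈ 8.3720)
(H - 71)*147 = (√8481/11 - 71)*147 = (-71 + √8481/11)*147 = -10437 + 147*√8481/11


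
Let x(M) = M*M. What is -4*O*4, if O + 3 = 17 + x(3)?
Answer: -368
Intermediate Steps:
x(M) = M²
O = 23 (O = -3 + (17 + 3²) = -3 + (17 + 9) = -3 + 26 = 23)
-4*O*4 = -4*23*4 = -92*4 = -368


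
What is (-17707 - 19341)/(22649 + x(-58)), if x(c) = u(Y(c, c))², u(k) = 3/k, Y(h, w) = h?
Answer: -124629472/76191245 ≈ -1.6357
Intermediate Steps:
x(c) = 9/c² (x(c) = (3/c)² = 9/c²)
(-17707 - 19341)/(22649 + x(-58)) = (-17707 - 19341)/(22649 + 9/(-58)²) = -37048/(22649 + 9*(1/3364)) = -37048/(22649 + 9/3364) = -37048/76191245/3364 = -37048*3364/76191245 = -124629472/76191245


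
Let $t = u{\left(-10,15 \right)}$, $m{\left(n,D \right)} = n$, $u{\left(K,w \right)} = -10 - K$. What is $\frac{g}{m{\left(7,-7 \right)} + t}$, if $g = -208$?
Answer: $- \frac{208}{7} \approx -29.714$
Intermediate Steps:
$t = 0$ ($t = -10 - -10 = -10 + 10 = 0$)
$\frac{g}{m{\left(7,-7 \right)} + t} = \frac{1}{7 + 0} \left(-208\right) = \frac{1}{7} \left(-208\right) = - \frac{208}{7}$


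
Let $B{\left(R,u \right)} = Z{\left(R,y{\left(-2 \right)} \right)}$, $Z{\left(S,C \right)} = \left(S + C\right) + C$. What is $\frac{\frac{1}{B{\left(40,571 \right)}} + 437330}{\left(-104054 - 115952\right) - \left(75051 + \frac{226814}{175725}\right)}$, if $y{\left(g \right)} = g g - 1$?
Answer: $- \frac{505013090175}{340722776342} \approx -1.4822$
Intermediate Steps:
$y{\left(g \right)} = -1 + g^{2}$ ($y{\left(g \right)} = g^{2} - 1 = -1 + g^{2}$)
$Z{\left(S,C \right)} = S + 2 C$ ($Z{\left(S,C \right)} = \left(C + S\right) + C = S + 2 C$)
$B{\left(R,u \right)} = 6 + R$ ($B{\left(R,u \right)} = R + 2 \left(-1 + \left(-2\right)^{2}\right) = R + 2 \left(-1 + 4\right) = R + 2 \cdot 3 = R + 6 = 6 + R$)
$\frac{\frac{1}{B{\left(40,571 \right)}} + 437330}{\left(-104054 - 115952\right) - \left(75051 + \frac{226814}{175725}\right)} = \frac{\frac{1}{6 + 40} + 437330}{\left(-104054 - 115952\right) - \left(75051 + \frac{226814}{175725}\right)} = \frac{\frac{1}{46} + 437330}{-220006 - \frac{13188563789}{175725}} = \frac{20117181}{46 \left(-220006 - \frac{13188563789}{175725}\right)} = \frac{20117181}{46 \left(- \frac{51849118139}{175725}\right)} = \frac{20117181}{46} \left(- \frac{175725}{51849118139}\right) = - \frac{505013090175}{340722776342}$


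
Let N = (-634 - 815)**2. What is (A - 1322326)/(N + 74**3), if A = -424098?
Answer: -1746424/2504825 ≈ -0.69722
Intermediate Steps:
N = 2099601 (N = (-1449)**2 = 2099601)
(A - 1322326)/(N + 74**3) = (-424098 - 1322326)/(2099601 + 74**3) = -1746424/(2099601 + 405224) = -1746424/2504825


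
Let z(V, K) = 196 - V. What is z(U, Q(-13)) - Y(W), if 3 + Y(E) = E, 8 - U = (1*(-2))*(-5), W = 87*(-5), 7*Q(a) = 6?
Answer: 636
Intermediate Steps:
Q(a) = 6/7 (Q(a) = (⅐)*6 = 6/7)
W = -435
U = -2 (U = 8 - 1*(-2)*(-5) = 8 - (-2)*(-5) = 8 - 1*10 = 8 - 10 = -2)
Y(E) = -3 + E
z(U, Q(-13)) - Y(W) = (196 - 1*(-2)) - (-3 - 435) = (196 + 2) - 1*(-438) = 198 + 438 = 636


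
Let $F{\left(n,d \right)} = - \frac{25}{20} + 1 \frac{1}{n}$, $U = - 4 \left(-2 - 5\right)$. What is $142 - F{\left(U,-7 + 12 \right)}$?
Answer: $\frac{2005}{14} \approx 143.21$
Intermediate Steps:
$U = 28$ ($U = \left(-4\right) \left(-7\right) = 28$)
$F{\left(n,d \right)} = - \frac{5}{4} + \frac{1}{n}$ ($F{\left(n,d \right)} = \left(-25\right) \frac{1}{20} + \frac{1}{n} = - \frac{5}{4} + \frac{1}{n}$)
$142 - F{\left(U,-7 + 12 \right)} = 142 - \left(- \frac{5}{4} + \frac{1}{28}\right) = 142 - - \frac{17}{14} = 142 + \frac{17}{14} = \frac{2005}{14}$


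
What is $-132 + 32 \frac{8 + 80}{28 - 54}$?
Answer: $- \frac{3124}{13} \approx -240.31$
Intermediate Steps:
$-132 + 32 \frac{8 + 80}{28 - 54} = -132 + 32 \frac{88}{-26} = -132 + 32 \cdot 88 \left(- \frac{1}{26}\right) = -132 + 32 \left(- \frac{44}{13}\right) = -132 - \frac{1408}{13} = - \frac{3124}{13}$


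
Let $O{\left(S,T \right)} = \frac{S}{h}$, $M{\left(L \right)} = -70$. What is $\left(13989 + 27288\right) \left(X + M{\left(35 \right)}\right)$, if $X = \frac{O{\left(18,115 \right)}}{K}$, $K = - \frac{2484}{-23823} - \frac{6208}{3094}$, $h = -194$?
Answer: $- \frac{2181596830423143}{755563652} \approx -2.8874 \cdot 10^{6}$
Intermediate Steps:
$O{\left(S,T \right)} = - \frac{S}{194}$ ($O{\left(S,T \right)} = \frac{S}{-194} = S \left(- \frac{1}{194}\right) = - \frac{S}{194}$)
$K = - \frac{7789316}{4094909}$ ($K = \left(-2484\right) \left(- \frac{1}{23823}\right) - \frac{3104}{1547} = \frac{276}{2647} - \frac{3104}{1547} = - \frac{7789316}{4094909} \approx -1.9022$)
$X = \frac{36854181}{755563652}$ ($X = \frac{\left(- \frac{1}{194}\right) 18}{- \frac{7789316}{4094909}} = \left(- \frac{9}{97}\right) \left(- \frac{4094909}{7789316}\right) = \frac{36854181}{755563652} \approx 0.048777$)
$\left(13989 + 27288\right) \left(X + M{\left(35 \right)}\right) = \left(13989 + 27288\right) \left(\frac{36854181}{755563652} - 70\right) = 41277 \left(- \frac{52852601459}{755563652}\right) = - \frac{2181596830423143}{755563652}$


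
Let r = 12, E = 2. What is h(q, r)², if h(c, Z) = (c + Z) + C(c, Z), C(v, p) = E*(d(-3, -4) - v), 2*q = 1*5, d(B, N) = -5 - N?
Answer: 225/4 ≈ 56.250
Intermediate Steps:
q = 5/2 (q = (1*5)/2 = (½)*5 = 5/2 ≈ 2.5000)
C(v, p) = -2 - 2*v (C(v, p) = 2*((-5 - 1*(-4)) - v) = 2*((-5 + 4) - v) = 2*(-1 - v) = -2 - 2*v)
h(c, Z) = -2 + Z - c (h(c, Z) = (c + Z) + (-2 - 2*c) = (Z + c) + (-2 - 2*c) = -2 + Z - c)
h(q, r)² = (-2 + 12 - 1*5/2)² = (-2 + 12 - 5/2)² = (15/2)² = 225/4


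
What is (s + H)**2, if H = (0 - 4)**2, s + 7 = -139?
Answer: 16900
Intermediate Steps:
s = -146 (s = -7 - 139 = -146)
H = 16 (H = (-4)**2 = 16)
(s + H)**2 = (-146 + 16)**2 = (-130)**2 = 16900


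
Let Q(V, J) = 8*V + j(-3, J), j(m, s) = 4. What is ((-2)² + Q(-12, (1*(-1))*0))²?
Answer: 7744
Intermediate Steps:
Q(V, J) = 4 + 8*V (Q(V, J) = 8*V + 4 = 4 + 8*V)
((-2)² + Q(-12, (1*(-1))*0))² = ((-2)² + (4 + 8*(-12)))² = (4 + (4 - 96))² = (4 - 92)² = (-88)² = 7744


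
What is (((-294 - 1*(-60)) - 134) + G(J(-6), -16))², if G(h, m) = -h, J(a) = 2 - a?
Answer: 141376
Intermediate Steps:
(((-294 - 1*(-60)) - 134) + G(J(-6), -16))² = (((-294 - 1*(-60)) - 134) - (2 - 1*(-6)))² = (((-294 + 60) - 134) - (2 + 6))² = ((-234 - 134) - 1*8)² = (-368 - 8)² = (-376)² = 141376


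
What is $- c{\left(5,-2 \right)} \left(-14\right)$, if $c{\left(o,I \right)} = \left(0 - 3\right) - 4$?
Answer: $-98$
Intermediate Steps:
$c{\left(o,I \right)} = -7$ ($c{\left(o,I \right)} = -3 - 4 = -7$)
$- c{\left(5,-2 \right)} \left(-14\right) = \left(-1\right) \left(-7\right) \left(-14\right) = 7 \left(-14\right) = -98$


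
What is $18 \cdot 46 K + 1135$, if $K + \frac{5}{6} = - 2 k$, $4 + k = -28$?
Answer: $53437$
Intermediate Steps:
$k = -32$ ($k = -4 - 28 = -32$)
$K = \frac{379}{6}$ ($K = - \frac{5}{6} - -64 = - \frac{5}{6} + 64 = \frac{379}{6} \approx 63.167$)
$18 \cdot 46 K + 1135 = 18 \cdot 46 \cdot \frac{379}{6} + 1135 = 828 \cdot \frac{379}{6} + 1135 = 52302 + 1135 = 53437$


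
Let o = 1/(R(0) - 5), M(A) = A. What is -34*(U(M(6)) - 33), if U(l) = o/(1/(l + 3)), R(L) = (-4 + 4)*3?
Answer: 5916/5 ≈ 1183.2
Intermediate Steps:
R(L) = 0 (R(L) = 0*3 = 0)
o = -1/5 (o = 1/(0 - 5) = 1/(-5) = -1/5 ≈ -0.20000)
U(l) = -3/5 - l/5 (U(l) = -(3/5 + l/5) = -(3 + l)/5 = -3/5 - l/5)
-34*(U(M(6)) - 33) = -34*((-3/5 - 1/5*6) - 33) = -34*((-3/5 - 6/5) - 33) = -34*(-9/5 - 33) = -34*(-174/5) = 5916/5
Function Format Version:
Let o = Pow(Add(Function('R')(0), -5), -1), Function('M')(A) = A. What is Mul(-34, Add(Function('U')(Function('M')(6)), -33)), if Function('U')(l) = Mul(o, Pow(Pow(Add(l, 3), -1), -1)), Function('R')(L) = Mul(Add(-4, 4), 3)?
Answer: Rational(5916, 5) ≈ 1183.2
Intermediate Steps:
Function('R')(L) = 0 (Function('R')(L) = Mul(0, 3) = 0)
o = Rational(-1, 5) (o = Pow(Add(0, -5), -1) = Pow(-5, -1) = Rational(-1, 5) ≈ -0.20000)
Function('U')(l) = Add(Rational(-3, 5), Mul(Rational(-1, 5), l)) (Function('U')(l) = Mul(Rational(-1, 5), Pow(Pow(Add(l, 3), -1), -1)) = Mul(Rational(-1, 5), Pow(Pow(Add(3, l), -1), -1)) = Mul(Rational(-1, 5), Add(3, l)) = Add(Rational(-3, 5), Mul(Rational(-1, 5), l)))
Mul(-34, Add(Function('U')(Function('M')(6)), -33)) = Mul(-34, Add(Add(Rational(-3, 5), Mul(Rational(-1, 5), 6)), -33)) = Mul(-34, Add(Add(Rational(-3, 5), Rational(-6, 5)), -33)) = Mul(-34, Add(Rational(-9, 5), -33)) = Mul(-34, Rational(-174, 5)) = Rational(5916, 5)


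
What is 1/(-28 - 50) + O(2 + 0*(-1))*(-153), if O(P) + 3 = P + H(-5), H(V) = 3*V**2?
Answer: -883117/78 ≈ -11322.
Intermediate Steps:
O(P) = 72 + P (O(P) = -3 + (P + 3*(-5)**2) = -3 + (P + 3*25) = -3 + (P + 75) = -3 + (75 + P) = 72 + P)
1/(-28 - 50) + O(2 + 0*(-1))*(-153) = 1/(-28 - 50) + (72 + (2 + 0*(-1)))*(-153) = 1/(-78) + (72 + (2 + 0))*(-153) = -1/78 + (72 + 2)*(-153) = -1/78 + 74*(-153) = -1/78 - 11322 = -883117/78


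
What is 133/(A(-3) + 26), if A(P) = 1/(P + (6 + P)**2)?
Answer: 798/157 ≈ 5.0828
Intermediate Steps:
133/(A(-3) + 26) = 133/(1/(-3 + (6 - 3)**2) + 26) = 133/(1/(-3 + 3**2) + 26) = 133/(1/(-3 + 9) + 26) = 133/(1/6 + 26) = 133/(157/6) = (6/157)*133 = 798/157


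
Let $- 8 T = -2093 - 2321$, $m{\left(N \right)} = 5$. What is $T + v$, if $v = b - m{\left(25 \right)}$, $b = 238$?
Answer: $\frac{3139}{4} \approx 784.75$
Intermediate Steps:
$T = \frac{2207}{4}$ ($T = - \frac{-2093 - 2321}{8} = \left(- \frac{1}{8}\right) \left(-4414\right) = \frac{2207}{4} \approx 551.75$)
$v = 233$ ($v = 238 - 5 = 233$)
$T + v = \frac{2207}{4} + 233 = \frac{3139}{4}$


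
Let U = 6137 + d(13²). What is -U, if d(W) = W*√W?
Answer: -8334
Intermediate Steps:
d(W) = W^(3/2)
U = 8334 (U = 6137 + (13²)^(3/2) = 6137 + 169^(3/2) = 6137 + 2197 = 8334)
-U = -1*8334 = -8334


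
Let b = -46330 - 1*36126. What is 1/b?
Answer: -1/82456 ≈ -1.2128e-5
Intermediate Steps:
b = -82456 (b = -46330 - 36126 = -82456)
1/b = 1/(-82456) = -1/82456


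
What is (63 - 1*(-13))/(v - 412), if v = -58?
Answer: -38/235 ≈ -0.16170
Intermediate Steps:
(63 - 1*(-13))/(v - 412) = (63 - 1*(-13))/(-58 - 412) = (63 + 13)/(-470) = 76*(-1/470) = -38/235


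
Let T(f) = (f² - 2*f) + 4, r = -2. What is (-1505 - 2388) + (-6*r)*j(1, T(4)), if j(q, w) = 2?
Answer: -3869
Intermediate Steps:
T(f) = 4 + f² - 2*f
(-1505 - 2388) + (-6*r)*j(1, T(4)) = (-1505 - 2388) - 6*(-2)*2 = -3893 + 12*2 = -3893 + 24 = -3869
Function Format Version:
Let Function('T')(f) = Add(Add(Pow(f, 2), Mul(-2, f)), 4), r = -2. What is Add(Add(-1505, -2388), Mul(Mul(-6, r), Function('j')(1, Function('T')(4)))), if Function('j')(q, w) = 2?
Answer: -3869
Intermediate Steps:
Function('T')(f) = Add(4, Pow(f, 2), Mul(-2, f))
Add(Add(-1505, -2388), Mul(Mul(-6, r), Function('j')(1, Function('T')(4)))) = Add(Add(-1505, -2388), Mul(Mul(-6, -2), 2)) = Add(-3893, Mul(12, 2)) = Add(-3893, 24) = -3869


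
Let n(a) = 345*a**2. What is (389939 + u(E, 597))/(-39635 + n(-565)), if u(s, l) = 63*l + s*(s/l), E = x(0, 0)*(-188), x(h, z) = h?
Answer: 42755/11009299 ≈ 0.0038835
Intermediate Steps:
E = 0 (E = 0*(-188) = 0)
u(s, l) = 63*l + s**2/l
(389939 + u(E, 597))/(-39635 + n(-565)) = (389939 + (63*597 + 0**2/597))/(-39635 + 345*(-565)**2) = (389939 + (37611 + (1/597)*0))/(-39635 + 345*319225) = (389939 + (37611 + 0))/(-39635 + 110132625) = (389939 + 37611)/110092990 = 427550*(1/110092990) = 42755/11009299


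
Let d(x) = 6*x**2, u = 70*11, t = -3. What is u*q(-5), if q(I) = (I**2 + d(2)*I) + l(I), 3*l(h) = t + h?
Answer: -225610/3 ≈ -75203.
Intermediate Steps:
u = 770
l(h) = -1 + h/3 (l(h) = (-3 + h)/3 = -1 + h/3)
q(I) = -1 + I**2 + 73*I/3 (q(I) = (I**2 + (6*2**2)*I) + (-1 + I/3) = (I**2 + (6*4)*I) + (-1 + I/3) = (I**2 + 24*I) + (-1 + I/3) = -1 + I**2 + 73*I/3)
u*q(-5) = 770*(-1 + (-5)**2 + (73/3)*(-5)) = 770*(-1 + 25 - 365/3) = 770*(-293/3) = -225610/3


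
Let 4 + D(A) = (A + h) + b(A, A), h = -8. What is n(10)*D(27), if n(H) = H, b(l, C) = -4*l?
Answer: -930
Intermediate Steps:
D(A) = -12 - 3*A (D(A) = -4 + ((A - 8) - 4*A) = -4 + ((-8 + A) - 4*A) = -4 + (-8 - 3*A) = -12 - 3*A)
n(10)*D(27) = 10*(-12 - 3*27) = 10*(-12 - 81) = 10*(-93) = -930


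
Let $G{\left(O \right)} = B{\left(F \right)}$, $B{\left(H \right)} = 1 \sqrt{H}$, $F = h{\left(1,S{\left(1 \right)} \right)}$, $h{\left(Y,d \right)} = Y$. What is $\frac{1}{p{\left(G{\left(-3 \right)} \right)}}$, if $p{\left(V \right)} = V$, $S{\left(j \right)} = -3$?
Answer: $1$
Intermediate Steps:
$F = 1$
$B{\left(H \right)} = \sqrt{H}$
$G{\left(O \right)} = 1$ ($G{\left(O \right)} = \sqrt{1} = 1$)
$\frac{1}{p{\left(G{\left(-3 \right)} \right)}} = 1^{-1} = 1$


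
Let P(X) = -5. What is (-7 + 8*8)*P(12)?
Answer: -285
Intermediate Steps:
(-7 + 8*8)*P(12) = (-7 + 8*8)*(-5) = (-7 + 64)*(-5) = 57*(-5) = -285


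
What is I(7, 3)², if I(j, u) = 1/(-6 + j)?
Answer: 1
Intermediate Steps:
I(7, 3)² = (1/(-6 + 7))² = (1/1)² = 1² = 1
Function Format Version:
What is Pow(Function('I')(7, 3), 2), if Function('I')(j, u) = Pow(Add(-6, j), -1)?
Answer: 1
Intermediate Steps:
Pow(Function('I')(7, 3), 2) = Pow(Pow(Add(-6, 7), -1), 2) = Pow(Pow(1, -1), 2) = Pow(1, 2) = 1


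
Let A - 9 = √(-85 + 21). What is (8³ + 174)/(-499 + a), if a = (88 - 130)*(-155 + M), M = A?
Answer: 3864238/31843585 + 230496*I/31843585 ≈ 0.12135 + 0.0072384*I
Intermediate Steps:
A = 9 + 8*I (A = 9 + √(-85 + 21) = 9 + √(-64) = 9 + 8*I ≈ 9.0 + 8.0*I)
M = 9 + 8*I ≈ 9.0 + 8.0*I
a = 6132 - 336*I (a = (88 - 130)*(-155 + (9 + 8*I)) = -42*(-146 + 8*I) = 6132 - 336*I ≈ 6132.0 - 336.0*I)
(8³ + 174)/(-499 + a) = (8³ + 174)/(-499 + (6132 - 336*I)) = (512 + 174)/(5633 - 336*I) = 686*((5633 + 336*I)/31843585) = 686*(5633 + 336*I)/31843585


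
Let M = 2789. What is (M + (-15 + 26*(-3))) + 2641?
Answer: 5337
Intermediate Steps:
(M + (-15 + 26*(-3))) + 2641 = (2789 + (-15 + 26*(-3))) + 2641 = (2789 + (-15 - 78)) + 2641 = (2789 - 93) + 2641 = 2696 + 2641 = 5337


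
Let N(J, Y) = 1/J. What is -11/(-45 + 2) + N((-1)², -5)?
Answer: 54/43 ≈ 1.2558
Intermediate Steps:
-11/(-45 + 2) + N((-1)², -5) = -11/(-45 + 2) + 1/((-1)²) = -11/(-43) + 1/1 = -11*(-1/43) + 1 = 11/43 + 1 = 54/43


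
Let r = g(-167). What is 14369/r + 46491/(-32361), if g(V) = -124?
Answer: -156920031/1337588 ≈ -117.32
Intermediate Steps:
r = -124
14369/r + 46491/(-32361) = 14369/(-124) + 46491/(-32361) = 14369*(-1/124) + 46491*(-1/32361) = -14369/124 - 15497/10787 = -156920031/1337588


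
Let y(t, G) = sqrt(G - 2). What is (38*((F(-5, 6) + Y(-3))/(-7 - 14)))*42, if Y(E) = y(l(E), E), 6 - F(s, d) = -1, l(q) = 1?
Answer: -532 - 76*I*sqrt(5) ≈ -532.0 - 169.94*I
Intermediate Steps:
y(t, G) = sqrt(-2 + G)
F(s, d) = 7 (F(s, d) = 6 - 1*(-1) = 6 + 1 = 7)
Y(E) = sqrt(-2 + E)
(38*((F(-5, 6) + Y(-3))/(-7 - 14)))*42 = (38*((7 + sqrt(-2 - 3))/(-7 - 14)))*42 = (38*((7 + sqrt(-5))/(-21)))*42 = (38*((7 + I*sqrt(5))*(-1/21)))*42 = (38*(-1/3 - I*sqrt(5)/21))*42 = (-38/3 - 38*I*sqrt(5)/21)*42 = -532 - 76*I*sqrt(5)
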